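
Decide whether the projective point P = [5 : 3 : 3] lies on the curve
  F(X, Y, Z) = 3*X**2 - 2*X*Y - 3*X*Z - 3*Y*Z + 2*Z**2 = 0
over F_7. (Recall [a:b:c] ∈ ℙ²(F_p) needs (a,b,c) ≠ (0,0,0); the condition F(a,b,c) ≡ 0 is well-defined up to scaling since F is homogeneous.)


F(5,3,3) ≡ 5 (mod 7); P is NOT on the curve.

Evaluate F(5, 3, 3) term-by-term (mod 7).
  3*X**2 ↦ 3·25·1·1 = 75
  -2*X*Y ↦ -2·5·3·1 = -30
  -3*X*Z ↦ -3·5·1·3 = -45
  -3*Y*Z ↦ -3·1·3·3 = -27
  2*Z**2 ↦ 2·1·1·9 = 18
Sum: F(5, 3, 3) = (75) + (-30) + (-45) + (-27) + (18) = -9.
Reducing mod 7: -9 ≡ 5 (mod 7).
Since F(a, b, c) ≡ 5 ≠ 0 (mod 7), P does NOT lie on the curve.


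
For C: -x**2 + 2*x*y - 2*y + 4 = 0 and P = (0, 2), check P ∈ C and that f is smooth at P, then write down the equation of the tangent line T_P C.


Tangent line at P: 4*x - 2*y + 4 = 0.

Step 1: f(0, 2) = 0, so P lies on C.
Step 2: partial derivatives
  f_x(x, y) = -2*x + 2*y, f_y(x, y) = 2*x - 2.
  f_x(P) = 4, f_y(P) = -2 (gradient nonzero, so P is smooth).
Step 3: tangent line at P: 4·(x − 0) + -2·(y − 2) = 0.
Expanding: 4*x - 2*y + 4 = 0.


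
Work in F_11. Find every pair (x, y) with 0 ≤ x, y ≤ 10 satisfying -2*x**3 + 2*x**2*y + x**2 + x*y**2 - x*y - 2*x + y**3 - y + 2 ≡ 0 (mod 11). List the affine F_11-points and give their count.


Affine F_11-points: {(0, 8), (1, 2), (2, 7), (3, 7), (4, 5), (7, 0), (8, 7), (8, 9), (9, 2)}; count = 9.

For each of the 121 pairs (x, y) ∈ F_11², evaluate f(x, y) mod 11. Record the zeros.
  x = 0: [0↦2, 1↦2, 2↦8, 3↦4, 4↦7, 5↦1, 6↦3, 7↦8, 8↦0, 9↦7, 10↦2]  zeros at y ∈ {8}
  x = 1: [0↦10, 1↦1, 2↦0, 3↦2, 4↦2, 5↦6, 6↦9, 7↦6, 8↦3, 9↦6, 10↦10]  zeros at y ∈ {2}
  x = 2: [0↦8, 1↦5, 2↦1, 3↦2, 4↦3, 5↦10, 6↦7, 7↦0, 8↦6, 9↦9, 10↦4]  zeros at y ∈ {7}
  x = 3: [0↦6, 1↦2, 2↦10, 3↦3, 4↦9, 5↦1, 6↦7, 7↦0, 8↦8, 9↦4, 10↦5]  zeros at y ∈ {7}
  x = 4: [0↦3, 1↦2, 2↦4, 3↦4, 4↦8, 5↦0, 6↦8, 7↦5, 8↦8, 9↦1, 10↦1]  zeros at y ∈ {5}
  x = 5: [0↦9, 1↦4, 2↦4, 3↦4, 4↦10, 5↦6, 6↦9, 7↦3, 8↦5, 9↦10, 10↦2]  zeros at y ∈ ∅
  x = 6: [0↦1, 1↦7, 2↦9, 3↦2, 4↦3, 5↦7, 6↦9, 7↦4, 8↦9, 9↦8, 10↦7]  zeros at y ∈ ∅
  x = 7: [0↦0, 1↦10, 2↦7, 3↦8, 4↦8, 5↦2, 6↦7, 7↦7, 8↦8, 9↦5, 10↦4]  zeros at y ∈ {0}
  x = 8: [0↦5, 1↦1, 2↦8, 3↦10, 4↦2, 5↦1, 6↦2, 7↦0, 8↦1, 9↦0, 10↦3]  zeros at y ∈ {7, 9}
  x = 9: [0↦4, 1↦1, 2↦0, 3↦7, 4↦6, 5↦3, 6↦4, 7↦4, 8↦9, 9↦3, 10↦3]  zeros at y ∈ {2}
  x = 10: [0↦7, 1↦9, 2↦4, 3↦9, 4↦8, 5↦7, 6↦1, 7↦7, 8↦9, 9↦2, 10↦3]  zeros at y ∈ ∅
Collecting zeros: affine points = {(0, 8), (1, 2), (2, 7), (3, 7), (4, 5), (7, 0), (8, 7), (8, 9), (9, 2)}.
Total count |C(F_11)_aff| = 9.


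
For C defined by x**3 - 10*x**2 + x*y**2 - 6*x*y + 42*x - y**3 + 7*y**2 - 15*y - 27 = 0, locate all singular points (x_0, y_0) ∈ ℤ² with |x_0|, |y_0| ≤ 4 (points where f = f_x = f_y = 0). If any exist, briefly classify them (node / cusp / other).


Singular points: {(3, 3)}; classification: node.

Compute partial derivatives:
  f_x = 3*x**2 - 20*x + y**2 - 6*y + 42.
  f_y = 2*x*y - 6*x - 3*y**2 + 14*y - 15.
Scan x_0 ∈ {−4, ..., 4}. For each x_0, f_y(x_0, y) is a polynomial in y; find its integer roots y ∈ {−4, ..., 4}, then test f_x and f at those candidates.
  x = -4: f_y(-4, y) = -3*y**2 + 6*y + 9; vanishes at y ∈ {-1, 3}. (-4, -1): f_x = 177 ≠ 0; (-4, 3): f_x = 161 ≠ 0.
  x = -3: f_y(-3, y) = -3*y**2 + 8*y + 3; vanishes at y ∈ {3}. (-3, 3): f_x = 120 ≠ 0.
  x = -2: f_y(-2, y) = -3*y**2 + 10*y - 3; vanishes at y ∈ {3}. (-2, 3): f_x = 85 ≠ 0.
  x = -1: f_y(-1, y) = -3*y**2 + 12*y - 9; vanishes at y ∈ {1, 3}. (-1, 1): f_x = 60 ≠ 0; (-1, 3): f_x = 56 ≠ 0.
  x = 0: f_y(0, y) = -3*y**2 + 14*y - 15; vanishes at y ∈ {3}. (0, 3): f_x = 33 ≠ 0.
  x = 1: f_y(1, y) = -3*y**2 + 16*y - 21; vanishes at y ∈ {3}. (1, 3): f_x = 16 ≠ 0.
  x = 2: f_y(2, y) = -3*y**2 + 18*y - 27; vanishes at y ∈ {3}. (2, 3): f_x = 5 ≠ 0.
  x = 3: f_y(3, y) = -3*y**2 + 20*y - 33; vanishes at y ∈ {3}. (3, 3): f_x = 0, f = 0 — SINGULAR.
  x = 4: f_y(4, y) = -3*y**2 + 22*y - 39; vanishes at y ∈ {3}. (4, 3): f_x = 1 ≠ 0.
Only singular point on the grid: (3, 3).
Classify: substitute x = 3 + u, y = 3 + v and expand: f = u**3 - u**2 + u*v**2 - v**3 + v**2.
No constant or linear terms (consistent with a singular point). Quadratic part: -u**2 + v**2. Cubic part: u**3 + u*v**2 - v**3.
The quadratic part v**2 - u**2 = (v − u)(v + u) splits into two distinct linear factors, so there are two distinct tangent lines y − 3 = ±(x − 3) — this is a node (ordinary double point).
Classification: node.


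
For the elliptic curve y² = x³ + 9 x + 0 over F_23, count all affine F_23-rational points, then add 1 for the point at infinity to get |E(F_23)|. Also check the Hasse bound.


Affine points = {(0, 0), (2, 7), (2, 16), (3, 10), (3, 13), (4, 10), (4, 13), (5, 3), (5, 20), (8, 3), (8, 20), (10, 3), (10, 20), (11, 2), (11, 21), (14, 8), (14, 15), (16, 10), (16, 13), (17, 11), (17, 12), (22, 6), (22, 17)}; affine count = 23; |E(F_23)| = 24.

Discriminant check: Δ ∝ 4a³ + 27b² = 4·9³ + 27·0² = 4·729 + 27·0 ≡ 18 (mod 23). Nonzero ⇒ E is nonsingular.
For each x ∈ F_23, compute rhs = x³ + 9·x + 0 mod 23, then count y ∈ F_23 with y² ≡ rhs.
  x = 0: rhs = 0, matching y values: 0 (1 points).
  x = 1: rhs = 10, matching y values: none (0 points).
  x = 2: rhs = 3, matching y values: 7, 16 (2 points).
  x = 3: rhs = 8, matching y values: 10, 13 (2 points).
  x = 4: rhs = 8, matching y values: 10, 13 (2 points).
  x = 5: rhs = 9, matching y values: 3, 20 (2 points).
  x = 6: rhs = 17, matching y values: none (0 points).
  x = 7: rhs = 15, matching y values: none (0 points).
  x = 8: rhs = 9, matching y values: 3, 20 (2 points).
  x = 9: rhs = 5, matching y values: none (0 points).
  x = 10: rhs = 9, matching y values: 3, 20 (2 points).
  x = 11: rhs = 4, matching y values: 2, 21 (2 points).
  x = 12: rhs = 19, matching y values: none (0 points).
  x = 13: rhs = 14, matching y values: none (0 points).
  x = 14: rhs = 18, matching y values: 8, 15 (2 points).
  x = 15: rhs = 14, matching y values: none (0 points).
  x = 16: rhs = 8, matching y values: 10, 13 (2 points).
  x = 17: rhs = 6, matching y values: 11, 12 (2 points).
  x = 18: rhs = 14, matching y values: none (0 points).
  x = 19: rhs = 15, matching y values: none (0 points).
  x = 20: rhs = 15, matching y values: none (0 points).
  x = 21: rhs = 20, matching y values: none (0 points).
  x = 22: rhs = 13, matching y values: 6, 17 (2 points).
Total affine count: 23.
Full point count |E(F_23)| = 23 + 1 = 24.
Hasse bound: |24 − (23+1)| = |0| = 0 ≤ 2√23 ≈ 9.5917 ✓.


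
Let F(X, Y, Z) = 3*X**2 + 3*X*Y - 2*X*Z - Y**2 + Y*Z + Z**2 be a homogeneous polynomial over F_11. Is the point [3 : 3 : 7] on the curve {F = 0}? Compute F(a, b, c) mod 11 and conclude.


F(3,3,7) ≡ 7 (mod 11); P is NOT on the curve.

Evaluate F(3, 3, 7) term-by-term (mod 11).
  3*X**2 ↦ 3·9·1·1 = 27
  3*X*Y ↦ 3·3·3·1 = 27
  -2*X*Z ↦ -2·3·1·7 = -42
  -Y**2 ↦ -1·1·9·1 = -9
  Y*Z ↦ 1·1·3·7 = 21
  Z**2 ↦ 1·1·1·49 = 49
Sum: F(3, 3, 7) = (27) + (27) + (-42) + (-9) + (21) + (49) = 73.
Reducing mod 11: 73 ≡ 7 (mod 11).
Since F(a, b, c) ≡ 7 ≠ 0 (mod 11), P does NOT lie on the curve.


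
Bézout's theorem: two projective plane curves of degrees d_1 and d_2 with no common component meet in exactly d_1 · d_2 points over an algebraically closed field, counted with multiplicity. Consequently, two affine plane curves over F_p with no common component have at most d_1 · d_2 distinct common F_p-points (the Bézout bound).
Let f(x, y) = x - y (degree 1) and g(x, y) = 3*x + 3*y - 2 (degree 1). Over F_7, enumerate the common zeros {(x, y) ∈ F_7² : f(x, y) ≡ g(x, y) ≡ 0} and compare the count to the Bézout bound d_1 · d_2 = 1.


Common zeros: {(5, 5)}; count = 1; Bézout bound = 1.

deg(f) = 1, deg(g) = 1, so Bézout bound = 1.
Scan x ∈ F_7. For each x, list the y ∈ F_7 with f(x, y) ≡ 0 and those with g(x, y) ≡ 0 (mod 7); the common zeros in that column are the intersection.
  x = 0: f ≡ 0 at y ∈ {0}; g ≡ 0 at y ∈ {3}; common: ∅.
  x = 1: f ≡ 0 at y ∈ {1}; g ≡ 0 at y ∈ {2}; common: ∅.
  x = 2: f ≡ 0 at y ∈ {2}; g ≡ 0 at y ∈ {1}; common: ∅.
  x = 3: f ≡ 0 at y ∈ {3}; g ≡ 0 at y ∈ {0}; common: ∅.
  x = 4: f ≡ 0 at y ∈ {4}; g ≡ 0 at y ∈ {6}; common: ∅.
  x = 5: f ≡ 0 at y ∈ {5}; g ≡ 0 at y ∈ {5}; common: {5}.
  x = 6: f ≡ 0 at y ∈ {6}; g ≡ 0 at y ∈ {4}; common: ∅.
Collecting: common zeros = {(5, 5)}, so the count is 1.
Comparison with the Bézout bound: 1 ≤ 1 = deg(f)·deg(g), as expected for curves with no common component (the bound is attained).


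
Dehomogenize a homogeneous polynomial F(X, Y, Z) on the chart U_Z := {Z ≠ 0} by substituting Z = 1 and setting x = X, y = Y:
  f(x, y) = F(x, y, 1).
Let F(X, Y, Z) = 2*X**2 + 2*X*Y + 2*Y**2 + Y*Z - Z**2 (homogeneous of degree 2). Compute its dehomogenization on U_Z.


f(x, y) = 2*x**2 + 2*x*y + 2*y**2 + y - 1

On U_Z we set Z = 1. Each monomial c·X^i·Y^j·Z^k in F becomes c·x^i·y^j·1^k = c·x^i·y^j.
Substituting Z = 1: F(X, Y, 1) = 2*x**2 + 2*x*y + 2*y**2 + y - 1.
Note: deg(f) ≤ deg(F) = 2; strict inequality happens when F is divisible by Z (lost terms).


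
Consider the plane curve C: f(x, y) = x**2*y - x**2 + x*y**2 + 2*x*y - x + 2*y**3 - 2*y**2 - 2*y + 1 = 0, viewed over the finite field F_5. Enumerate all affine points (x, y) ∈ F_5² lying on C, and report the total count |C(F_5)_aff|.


Affine F_5-points: {(0, 2), (1, 4), (2, 0), (3, 1), (3, 2), (3, 4)}; count = 6.

For each of the 25 pairs (x, y) ∈ F_5², evaluate f(x, y) mod 5. Record the zeros.
  x = 0: [0↦1, 1↦4, 2↦0, 3↦1, 4↦4]  zeros at y ∈ {2}
  x = 1: [0↦4, 1↦1, 2↦3, 3↦2, 4↦0]  zeros at y ∈ {4}
  x = 2: [0↦0, 1↦3, 2↦3, 3↦2, 4↦2]  zeros at y ∈ {0}
  x = 3: [0↦4, 1↦0, 2↦0, 3↦1, 4↦0]  zeros at y ∈ {1, 2, 4}
  x = 4: [0↦1, 1↦2, 2↦4, 3↦4, 4↦4]  zeros at y ∈ ∅
Collecting zeros: affine points = {(0, 2), (1, 4), (2, 0), (3, 1), (3, 2), (3, 4)}.
Total count |C(F_5)_aff| = 6.


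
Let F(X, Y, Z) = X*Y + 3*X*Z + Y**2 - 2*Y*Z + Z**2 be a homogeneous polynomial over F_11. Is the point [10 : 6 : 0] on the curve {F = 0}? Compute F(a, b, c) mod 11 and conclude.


F(10,6,0) ≡ 8 (mod 11); P is NOT on the curve.

Evaluate F(10, 6, 0) term-by-term (mod 11).
  X*Y ↦ 1·10·6·1 = 60
  3*X*Z ↦ 3·10·1·0 = 0
  Y**2 ↦ 1·1·36·1 = 36
  -2*Y*Z ↦ -2·1·6·0 = 0
  Z**2 ↦ 1·1·1·0 = 0
Sum: F(10, 6, 0) = (60) + (0) + (36) + (0) + (0) = 96.
Reducing mod 11: 96 ≡ 8 (mod 11).
Since F(a, b, c) ≡ 8 ≠ 0 (mod 11), P does NOT lie on the curve.


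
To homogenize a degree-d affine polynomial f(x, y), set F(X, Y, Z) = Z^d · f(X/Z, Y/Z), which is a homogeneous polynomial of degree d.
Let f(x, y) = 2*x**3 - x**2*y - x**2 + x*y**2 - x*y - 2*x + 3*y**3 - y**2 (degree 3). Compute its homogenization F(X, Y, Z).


F(X, Y, Z) = 2*X**3 - X**2*Y - X**2*Z + X*Y**2 - X*Y*Z - 2*X*Z**2 + 3*Y**3 - Y**2*Z

deg(f) = 3.
Substitute x = X/Z, y = Y/Z into f, then multiply by Z^3.
  monomial 2·x^3·y^0 ↦ 2·X^3·Y^0·Z^0.
  monomial -1·x^2·y^1 ↦ -1·X^2·Y^1·Z^0.
  monomial -1·x^2·y^0 ↦ -1·X^2·Y^0·Z^1.
  monomial 1·x^1·y^2 ↦ 1·X^1·Y^2·Z^0.
  monomial -1·x^1·y^1 ↦ -1·X^1·Y^1·Z^1.
  monomial -2·x^1·y^0 ↦ -2·X^1·Y^0·Z^2.
  monomial 3·x^0·y^3 ↦ 3·X^0·Y^3·Z^0.
  monomial -1·x^0·y^2 ↦ -1·X^0·Y^2·Z^1.
Collecting: F(X, Y, Z) = 2*X**3 - X**2*Y - X**2*Z + X*Y**2 - X*Y*Z - 2*X*Z**2 + 3*Y**3 - Y**2*Z.


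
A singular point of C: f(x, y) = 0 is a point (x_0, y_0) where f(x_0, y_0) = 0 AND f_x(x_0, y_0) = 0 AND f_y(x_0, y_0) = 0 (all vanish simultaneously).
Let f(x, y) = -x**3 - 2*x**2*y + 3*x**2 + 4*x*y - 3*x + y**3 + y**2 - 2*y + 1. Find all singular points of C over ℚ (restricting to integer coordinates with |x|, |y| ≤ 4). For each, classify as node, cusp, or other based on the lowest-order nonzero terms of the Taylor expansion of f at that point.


Singular points: {(1, 0)}; classification: cusp.

Compute partial derivatives:
  f_x = -3*x**2 - 4*x*y + 6*x + 4*y - 3.
  f_y = -2*x**2 + 4*x + 3*y**2 + 2*y - 2.
Scan x_0 ∈ {−4, ..., 4}. For each x_0, f_y(x_0, y) is a polynomial in y; find its integer roots y ∈ {−4, ..., 4}, then test f_x and f at those candidates.
  x = -4: f_y(-4, y) = 3*y**2 + 2*y - 50; no integer root y with |y| ≤ 4.
  x = -3: f_y(-3, y) = 3*y**2 + 2*y - 32; no integer root y with |y| ≤ 4.
  x = -2: f_y(-2, y) = 3*y**2 + 2*y - 18; no integer root y with |y| ≤ 4.
  x = -1: f_y(-1, y) = 3*y**2 + 2*y - 8; vanishes at y ∈ {-2}. (-1, -2): f_x = -28 ≠ 0.
  x = 0: f_y(0, y) = 3*y**2 + 2*y - 2; no integer root y with |y| ≤ 4.
  x = 1: f_y(1, y) = 3*y**2 + 2*y; vanishes at y ∈ {0}. (1, 0): f_x = 0, f = 0 — SINGULAR.
  x = 2: f_y(2, y) = 3*y**2 + 2*y - 2; no integer root y with |y| ≤ 4.
  x = 3: f_y(3, y) = 3*y**2 + 2*y - 8; vanishes at y ∈ {-2}. (3, -2): f_x = 4 ≠ 0.
  x = 4: f_y(4, y) = 3*y**2 + 2*y - 18; no integer root y with |y| ≤ 4.
Only singular point on the grid: (1, 0).
Classify: substitute x = 1 + u, y = 0 + v and expand: f = -u**3 - 2*u**2*v + v**3 + v**2.
No constant or linear terms (consistent with a singular point). Quadratic part: v**2. Cubic part: -u**3 - 2*u**2*v + v**3.
The quadratic part v**2 is a perfect square, so there is a single (double) tangent line v = 0, i.e. y = 0. Restricting the cubic part to that line (v = 0) leaves -u**3 ≠ 0, so f is not divisible by v and the branch is v² ≈ u**3 to lowest order — this is a cusp.
Classification: cusp.


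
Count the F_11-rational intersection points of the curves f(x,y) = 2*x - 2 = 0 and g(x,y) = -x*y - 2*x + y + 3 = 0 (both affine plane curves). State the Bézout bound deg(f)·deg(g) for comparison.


Common zeros: ∅; count = 0; Bézout bound = 2.

deg(f) = 1, deg(g) = 2, so Bézout bound = 2.
Scan x ∈ F_11. For each x, list the y ∈ F_11 with f(x, y) ≡ 0 and those with g(x, y) ≡ 0 (mod 11); the common zeros in that column are the intersection.
  x = 0: f ≡ 0 at y ∈ ∅; g ≡ 0 at y ∈ {8}; common: ∅.
  x = 1: f ≡ 0 at y ∈ {0, 1, 2, 3, 4, 5, 6, 7, 8, 9, 10}; g ≡ 0 at y ∈ ∅; common: ∅.
  x = 2: f ≡ 0 at y ∈ ∅; g ≡ 0 at y ∈ {10}; common: ∅.
  x = 3: f ≡ 0 at y ∈ ∅; g ≡ 0 at y ∈ {4}; common: ∅.
  x = 4: f ≡ 0 at y ∈ ∅; g ≡ 0 at y ∈ {2}; common: ∅.
  x = 5: f ≡ 0 at y ∈ ∅; g ≡ 0 at y ∈ {1}; common: ∅.
  x = 6: f ≡ 0 at y ∈ ∅; g ≡ 0 at y ∈ {7}; common: ∅.
  x = 7: f ≡ 0 at y ∈ ∅; g ≡ 0 at y ∈ {0}; common: ∅.
  x = 8: f ≡ 0 at y ∈ ∅; g ≡ 0 at y ∈ {6}; common: ∅.
  x = 9: f ≡ 0 at y ∈ ∅; g ≡ 0 at y ∈ {5}; common: ∅.
  x = 10: f ≡ 0 at y ∈ ∅; g ≡ 0 at y ∈ {3}; common: ∅.
Collecting: common zeros = ∅, so the count is 0.
Comparison with the Bézout bound: 0 ≤ 2 = deg(f)·deg(g), as expected for curves with no common component (the affine F_11-count falls short of the bound because intersections may lie at infinity, over extension fields, or carry multiplicity).


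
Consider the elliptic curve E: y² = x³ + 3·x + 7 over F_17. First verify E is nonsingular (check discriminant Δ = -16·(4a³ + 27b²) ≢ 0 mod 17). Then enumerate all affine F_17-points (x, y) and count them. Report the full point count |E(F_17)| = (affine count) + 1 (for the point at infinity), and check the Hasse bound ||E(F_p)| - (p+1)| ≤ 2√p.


Affine points = {(2, 2), (2, 15), (3, 3), (3, 14), (4, 7), (4, 10), (8, 4), (8, 13), (9, 7), (9, 10), (10, 0), (13, 4), (13, 13)}; affine count = 13; |E(F_17)| = 14.

Discriminant check: Δ ∝ 4a³ + 27b² = 4·3³ + 27·7² = 4·27 + 27·49 ≡ 3 (mod 17). Nonzero ⇒ E is nonsingular.
For each x ∈ F_17, compute rhs = x³ + 3·x + 7 mod 17, then count y ∈ F_17 with y² ≡ rhs.
  x = 0: rhs = 7, matching y values: none (0 points).
  x = 1: rhs = 11, matching y values: none (0 points).
  x = 2: rhs = 4, matching y values: 2, 15 (2 points).
  x = 3: rhs = 9, matching y values: 3, 14 (2 points).
  x = 4: rhs = 15, matching y values: 7, 10 (2 points).
  x = 5: rhs = 11, matching y values: none (0 points).
  x = 6: rhs = 3, matching y values: none (0 points).
  x = 7: rhs = 14, matching y values: none (0 points).
  x = 8: rhs = 16, matching y values: 4, 13 (2 points).
  x = 9: rhs = 15, matching y values: 7, 10 (2 points).
  x = 10: rhs = 0, matching y values: 0 (1 points).
  x = 11: rhs = 11, matching y values: none (0 points).
  x = 12: rhs = 3, matching y values: none (0 points).
  x = 13: rhs = 16, matching y values: 4, 13 (2 points).
  x = 14: rhs = 5, matching y values: none (0 points).
  x = 15: rhs = 10, matching y values: none (0 points).
  x = 16: rhs = 3, matching y values: none (0 points).
Total affine count: 13.
Full point count |E(F_17)| = 13 + 1 = 14.
Hasse bound: |14 − (17+1)| = |-4| = 4 ≤ 2√17 ≈ 8.2462 ✓.


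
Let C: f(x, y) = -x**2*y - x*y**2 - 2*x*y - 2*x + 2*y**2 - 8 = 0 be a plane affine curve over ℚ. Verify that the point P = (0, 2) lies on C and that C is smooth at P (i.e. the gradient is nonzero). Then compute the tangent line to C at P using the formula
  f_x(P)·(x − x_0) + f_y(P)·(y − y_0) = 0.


Tangent line at P: -10*x + 8*y - 16 = 0.

Step 1: f(0, 2) = 0, so P lies on C.
Step 2: partial derivatives
  f_x(x, y) = -2*x*y - y**2 - 2*y - 2, f_y(x, y) = -x**2 - 2*x*y - 2*x + 4*y.
  f_x(P) = -10, f_y(P) = 8 (gradient nonzero, so P is smooth).
Step 3: tangent line at P: -10·(x − 0) + 8·(y − 2) = 0.
Expanding: -10*x + 8*y - 16 = 0.


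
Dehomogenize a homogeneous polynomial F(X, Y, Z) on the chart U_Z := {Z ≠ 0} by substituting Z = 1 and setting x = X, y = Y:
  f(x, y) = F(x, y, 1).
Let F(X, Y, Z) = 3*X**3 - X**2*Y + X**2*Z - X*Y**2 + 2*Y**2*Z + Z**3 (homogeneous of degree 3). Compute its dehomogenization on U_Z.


f(x, y) = 3*x**3 - x**2*y + x**2 - x*y**2 + 2*y**2 + 1

On U_Z we set Z = 1. Each monomial c·X^i·Y^j·Z^k in F becomes c·x^i·y^j·1^k = c·x^i·y^j.
Substituting Z = 1: F(X, Y, 1) = 3*x**3 - x**2*y + x**2 - x*y**2 + 2*y**2 + 1.
Note: deg(f) ≤ deg(F) = 3; strict inequality happens when F is divisible by Z (lost terms).


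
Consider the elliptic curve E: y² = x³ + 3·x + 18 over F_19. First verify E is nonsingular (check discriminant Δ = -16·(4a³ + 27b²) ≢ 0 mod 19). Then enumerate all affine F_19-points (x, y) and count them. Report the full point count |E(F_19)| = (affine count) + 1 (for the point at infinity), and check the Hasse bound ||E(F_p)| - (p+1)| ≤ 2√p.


Affine points = {(3, 4), (3, 15), (5, 5), (5, 14), (6, 9), (6, 10), (14, 7), (14, 12), (16, 1), (16, 18), (17, 2), (17, 17)}; affine count = 12; |E(F_19)| = 13.

Discriminant check: Δ ∝ 4a³ + 27b² = 4·3³ + 27·18² = 4·27 + 27·324 ≡ 2 (mod 19). Nonzero ⇒ E is nonsingular.
For each x ∈ F_19, compute rhs = x³ + 3·x + 18 mod 19, then count y ∈ F_19 with y² ≡ rhs.
  x = 0: rhs = 18, matching y values: none (0 points).
  x = 1: rhs = 3, matching y values: none (0 points).
  x = 2: rhs = 13, matching y values: none (0 points).
  x = 3: rhs = 16, matching y values: 4, 15 (2 points).
  x = 4: rhs = 18, matching y values: none (0 points).
  x = 5: rhs = 6, matching y values: 5, 14 (2 points).
  x = 6: rhs = 5, matching y values: 9, 10 (2 points).
  x = 7: rhs = 2, matching y values: none (0 points).
  x = 8: rhs = 3, matching y values: none (0 points).
  x = 9: rhs = 14, matching y values: none (0 points).
  x = 10: rhs = 3, matching y values: none (0 points).
  x = 11: rhs = 14, matching y values: none (0 points).
  x = 12: rhs = 15, matching y values: none (0 points).
  x = 13: rhs = 12, matching y values: none (0 points).
  x = 14: rhs = 11, matching y values: 7, 12 (2 points).
  x = 15: rhs = 18, matching y values: none (0 points).
  x = 16: rhs = 1, matching y values: 1, 18 (2 points).
  x = 17: rhs = 4, matching y values: 2, 17 (2 points).
  x = 18: rhs = 14, matching y values: none (0 points).
Total affine count: 12.
Full point count |E(F_19)| = 12 + 1 = 13.
Hasse bound: |13 − (19+1)| = |-7| = 7 ≤ 2√19 ≈ 8.7178 ✓.


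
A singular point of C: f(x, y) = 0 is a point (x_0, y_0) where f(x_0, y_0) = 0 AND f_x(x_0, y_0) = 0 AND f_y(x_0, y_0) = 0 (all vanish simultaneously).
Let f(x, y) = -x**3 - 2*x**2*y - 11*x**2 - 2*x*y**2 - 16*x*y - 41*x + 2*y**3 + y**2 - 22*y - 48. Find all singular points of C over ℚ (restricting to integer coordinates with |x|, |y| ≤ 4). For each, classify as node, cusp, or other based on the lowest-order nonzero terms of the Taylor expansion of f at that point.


Singular points: {(-3, -1)}; classification: cusp.

Compute partial derivatives:
  f_x = -3*x**2 - 4*x*y - 22*x - 2*y**2 - 16*y - 41.
  f_y = -2*x**2 - 4*x*y - 16*x + 6*y**2 + 2*y - 22.
Scan x_0 ∈ {−4, ..., 4}. For each x_0, f_y(x_0, y) is a polynomial in y; find its integer roots y ∈ {−4, ..., 4}, then test f_x and f at those candidates.
  x = -4: f_y(-4, y) = 6*y**2 + 18*y + 10; no integer root y with |y| ≤ 4.
  x = -3: f_y(-3, y) = 6*y**2 + 14*y + 8; vanishes at y ∈ {-1}. (-3, -1): f_x = 0, f = 0 — SINGULAR.
  x = -2: f_y(-2, y) = 6*y**2 + 10*y + 2; no integer root y with |y| ≤ 4.
  x = -1: f_y(-1, y) = 6*y**2 + 6*y - 8; no integer root y with |y| ≤ 4.
  x = 0: f_y(0, y) = 6*y**2 + 2*y - 22; no integer root y with |y| ≤ 4.
  x = 1: f_y(1, y) = 6*y**2 - 2*y - 40; no integer root y with |y| ≤ 4.
  x = 2: f_y(2, y) = 6*y**2 - 6*y - 62; no integer root y with |y| ≤ 4.
  x = 3: f_y(3, y) = 6*y**2 - 10*y - 88; no integer root y with |y| ≤ 4.
  x = 4: f_y(4, y) = 6*y**2 - 14*y - 118; no integer root y with |y| ≤ 4.
Only singular point on the grid: (-3, -1).
Classify: substitute x = -3 + u, y = -1 + v and expand: f = -u**3 - 2*u**2*v - 2*u*v**2 + 2*v**3 + v**2.
No constant or linear terms (consistent with a singular point). Quadratic part: v**2. Cubic part: -u**3 - 2*u**2*v - 2*u*v**2 + 2*v**3.
The quadratic part v**2 is a perfect square, so there is a single (double) tangent line v = 0, i.e. y = -1. Restricting the cubic part to that line (v = 0) leaves -u**3 ≠ 0, so f is not divisible by v and the branch is v² ≈ u**3 to lowest order — this is a cusp.
Classification: cusp.


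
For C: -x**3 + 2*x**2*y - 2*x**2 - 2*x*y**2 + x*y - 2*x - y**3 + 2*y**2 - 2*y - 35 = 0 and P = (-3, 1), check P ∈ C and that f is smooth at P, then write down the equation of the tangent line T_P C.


Tangent line at P: -30*x + 26*y - 116 = 0.

Step 1: f(-3, 1) = 0, so P lies on C.
Step 2: partial derivatives
  f_x(x, y) = -3*x**2 + 4*x*y - 4*x - 2*y**2 + y - 2, f_y(x, y) = 2*x**2 - 4*x*y + x - 3*y**2 + 4*y - 2.
  f_x(P) = -30, f_y(P) = 26 (gradient nonzero, so P is smooth).
Step 3: tangent line at P: -30·(x − -3) + 26·(y − 1) = 0.
Expanding: -30*x + 26*y - 116 = 0.


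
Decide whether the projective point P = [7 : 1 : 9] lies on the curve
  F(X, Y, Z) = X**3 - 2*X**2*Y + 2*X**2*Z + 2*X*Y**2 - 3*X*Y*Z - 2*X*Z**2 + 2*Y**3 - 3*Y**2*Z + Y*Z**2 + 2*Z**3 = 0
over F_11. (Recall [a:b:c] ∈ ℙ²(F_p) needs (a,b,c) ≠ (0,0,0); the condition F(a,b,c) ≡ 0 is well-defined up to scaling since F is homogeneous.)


F(7,1,9) ≡ 1 (mod 11); P is NOT on the curve.

Evaluate F(7, 1, 9) term-by-term (mod 11).
  X**3 ↦ 1·343·1·1 = 343
  -2*X**2*Y ↦ -2·49·1·1 = -98
  2*X**2*Z ↦ 2·49·1·9 = 882
  2*X*Y**2 ↦ 2·7·1·1 = 14
  -3*X*Y*Z ↦ -3·7·1·9 = -189
  -2*X*Z**2 ↦ -2·7·1·81 = -1134
  2*Y**3 ↦ 2·1·1·1 = 2
  -3*Y**2*Z ↦ -3·1·1·9 = -27
  Y*Z**2 ↦ 1·1·1·81 = 81
  2*Z**3 ↦ 2·1·1·729 = 1458
Sum: F(7, 1, 9) = (343) + (-98) + (882) + (14) + (-189) + (-1134) + (2) + (-27) + (81) + (1458) = 1332.
Reducing mod 11: 1332 ≡ 1 (mod 11).
Since F(a, b, c) ≡ 1 ≠ 0 (mod 11), P does NOT lie on the curve.


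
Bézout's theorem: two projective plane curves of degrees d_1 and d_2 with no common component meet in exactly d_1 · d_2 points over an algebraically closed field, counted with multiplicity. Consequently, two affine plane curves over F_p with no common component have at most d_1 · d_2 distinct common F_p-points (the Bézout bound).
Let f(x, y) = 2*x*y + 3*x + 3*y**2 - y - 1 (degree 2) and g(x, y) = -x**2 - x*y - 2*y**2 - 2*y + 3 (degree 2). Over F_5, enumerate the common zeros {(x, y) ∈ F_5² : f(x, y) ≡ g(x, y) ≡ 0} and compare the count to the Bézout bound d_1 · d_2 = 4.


Common zeros: ∅; count = 0; Bézout bound = 4.

deg(f) = 2, deg(g) = 2, so Bézout bound = 4.
Scan x ∈ F_5. For each x, list the y ∈ F_5 with f(x, y) ≡ 0 and those with g(x, y) ≡ 0 (mod 5); the common zeros in that column are the intersection.
  x = 0: f ≡ 0 at y ∈ ∅; g ≡ 0 at y ∈ ∅; common: ∅.
  x = 1: f ≡ 0 at y ∈ ∅; g ≡ 0 at y ∈ {3}; common: ∅.
  x = 2: f ≡ 0 at y ∈ {0, 4}; g ≡ 0 at y ∈ ∅; common: ∅.
  x = 3: f ≡ 0 at y ∈ {2, 3}; g ≡ 0 at y ∈ ∅; common: ∅.
  x = 4: f ≡ 0 at y ∈ ∅; g ≡ 0 at y ∈ ∅; common: ∅.
Collecting: common zeros = ∅, so the count is 0.
Comparison with the Bézout bound: 0 ≤ 4 = deg(f)·deg(g), as expected for curves with no common component (the affine F_5-count falls short of the bound because intersections may lie at infinity, over extension fields, or carry multiplicity).


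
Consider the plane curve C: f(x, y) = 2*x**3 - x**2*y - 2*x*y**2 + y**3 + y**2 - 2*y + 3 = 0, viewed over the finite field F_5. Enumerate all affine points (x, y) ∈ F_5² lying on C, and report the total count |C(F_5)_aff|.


Affine F_5-points: {(0, 4), (1, 0), (4, 2)}; count = 3.

For each of the 25 pairs (x, y) ∈ F_5², evaluate f(x, y) mod 5. Record the zeros.
  x = 0: [0↦3, 1↦3, 2↦1, 3↦3, 4↦0]  zeros at y ∈ {4}
  x = 1: [0↦0, 1↦2, 2↦3, 3↦4, 4↦1]  zeros at y ∈ {0}
  x = 2: [0↦4, 1↦1, 2↦3, 3↦1, 4↦1]  zeros at y ∈ ∅
  x = 3: [0↦2, 1↦2, 2↦3, 3↦1, 4↦2]  zeros at y ∈ ∅
  x = 4: [0↦1, 1↦2, 2↦0, 3↦1, 4↦1]  zeros at y ∈ {2}
Collecting zeros: affine points = {(0, 4), (1, 0), (4, 2)}.
Total count |C(F_5)_aff| = 3.


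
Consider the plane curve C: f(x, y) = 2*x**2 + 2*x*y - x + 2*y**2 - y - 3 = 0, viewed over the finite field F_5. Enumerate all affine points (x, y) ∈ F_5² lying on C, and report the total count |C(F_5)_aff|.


Affine F_5-points: {(0, 4), (2, 3), (3, 2), (3, 3), (4, 0), (4, 4)}; count = 6.

For each of the 25 pairs (x, y) ∈ F_5², evaluate f(x, y) mod 5. Record the zeros.
  x = 0: [0↦2, 1↦3, 2↦3, 3↦2, 4↦0]  zeros at y ∈ {4}
  x = 1: [0↦3, 1↦1, 2↦3, 3↦4, 4↦4]  zeros at y ∈ ∅
  x = 2: [0↦3, 1↦3, 2↦2, 3↦0, 4↦2]  zeros at y ∈ {3}
  x = 3: [0↦2, 1↦4, 2↦0, 3↦0, 4↦4]  zeros at y ∈ {2, 3}
  x = 4: [0↦0, 1↦4, 2↦2, 3↦4, 4↦0]  zeros at y ∈ {0, 4}
Collecting zeros: affine points = {(0, 4), (2, 3), (3, 2), (3, 3), (4, 0), (4, 4)}.
Total count |C(F_5)_aff| = 6.


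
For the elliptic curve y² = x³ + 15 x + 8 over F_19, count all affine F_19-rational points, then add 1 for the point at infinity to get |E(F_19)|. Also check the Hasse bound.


Affine points = {(1, 9), (1, 10), (3, 2), (3, 17), (7, 0), (9, 6), (9, 13), (12, 4), (12, 15), (13, 5), (13, 14), (14, 6), (14, 13), (15, 6), (15, 13), (18, 7), (18, 12)}; affine count = 17; |E(F_19)| = 18.

Discriminant check: Δ ∝ 4a³ + 27b² = 4·15³ + 27·8² = 4·3375 + 27·64 ≡ 9 (mod 19). Nonzero ⇒ E is nonsingular.
For each x ∈ F_19, compute rhs = x³ + 15·x + 8 mod 19, then count y ∈ F_19 with y² ≡ rhs.
  x = 0: rhs = 8, matching y values: none (0 points).
  x = 1: rhs = 5, matching y values: 9, 10 (2 points).
  x = 2: rhs = 8, matching y values: none (0 points).
  x = 3: rhs = 4, matching y values: 2, 17 (2 points).
  x = 4: rhs = 18, matching y values: none (0 points).
  x = 5: rhs = 18, matching y values: none (0 points).
  x = 6: rhs = 10, matching y values: none (0 points).
  x = 7: rhs = 0, matching y values: 0 (1 points).
  x = 8: rhs = 13, matching y values: none (0 points).
  x = 9: rhs = 17, matching y values: 6, 13 (2 points).
  x = 10: rhs = 18, matching y values: none (0 points).
  x = 11: rhs = 3, matching y values: none (0 points).
  x = 12: rhs = 16, matching y values: 4, 15 (2 points).
  x = 13: rhs = 6, matching y values: 5, 14 (2 points).
  x = 14: rhs = 17, matching y values: 6, 13 (2 points).
  x = 15: rhs = 17, matching y values: 6, 13 (2 points).
  x = 16: rhs = 12, matching y values: none (0 points).
  x = 17: rhs = 8, matching y values: none (0 points).
  x = 18: rhs = 11, matching y values: 7, 12 (2 points).
Total affine count: 17.
Full point count |E(F_19)| = 17 + 1 = 18.
Hasse bound: |18 − (19+1)| = |-2| = 2 ≤ 2√19 ≈ 8.7178 ✓.


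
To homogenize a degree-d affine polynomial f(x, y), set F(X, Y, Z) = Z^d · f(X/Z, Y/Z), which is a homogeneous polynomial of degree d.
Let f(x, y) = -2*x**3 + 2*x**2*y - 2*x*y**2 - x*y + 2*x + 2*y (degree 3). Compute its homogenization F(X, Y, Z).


F(X, Y, Z) = -2*X**3 + 2*X**2*Y - 2*X*Y**2 - X*Y*Z + 2*X*Z**2 + 2*Y*Z**2

deg(f) = 3.
Substitute x = X/Z, y = Y/Z into f, then multiply by Z^3.
  monomial -2·x^3·y^0 ↦ -2·X^3·Y^0·Z^0.
  monomial 2·x^2·y^1 ↦ 2·X^2·Y^1·Z^0.
  monomial -2·x^1·y^2 ↦ -2·X^1·Y^2·Z^0.
  monomial -1·x^1·y^1 ↦ -1·X^1·Y^1·Z^1.
  monomial 2·x^1·y^0 ↦ 2·X^1·Y^0·Z^2.
  monomial 2·x^0·y^1 ↦ 2·X^0·Y^1·Z^2.
Collecting: F(X, Y, Z) = -2*X**3 + 2*X**2*Y - 2*X*Y**2 - X*Y*Z + 2*X*Z**2 + 2*Y*Z**2.


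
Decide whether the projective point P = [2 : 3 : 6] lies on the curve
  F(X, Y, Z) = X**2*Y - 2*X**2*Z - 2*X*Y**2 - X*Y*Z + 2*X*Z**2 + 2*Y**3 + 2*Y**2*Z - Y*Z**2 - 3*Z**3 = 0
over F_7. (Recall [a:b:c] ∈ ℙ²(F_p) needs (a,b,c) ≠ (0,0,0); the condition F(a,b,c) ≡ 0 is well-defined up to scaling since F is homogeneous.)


F(2,3,6) ≡ 2 (mod 7); P is NOT on the curve.

Evaluate F(2, 3, 6) term-by-term (mod 7).
  X**2*Y ↦ 1·4·3·1 = 12
  -2*X**2*Z ↦ -2·4·1·6 = -48
  -2*X*Y**2 ↦ -2·2·9·1 = -36
  -X*Y*Z ↦ -1·2·3·6 = -36
  2*X*Z**2 ↦ 2·2·1·36 = 144
  2*Y**3 ↦ 2·1·27·1 = 54
  2*Y**2*Z ↦ 2·1·9·6 = 108
  -Y*Z**2 ↦ -1·1·3·36 = -108
  -3*Z**3 ↦ -3·1·1·216 = -648
Sum: F(2, 3, 6) = (12) + (-48) + (-36) + (-36) + (144) + (54) + (108) + (-108) + (-648) = -558.
Reducing mod 7: -558 ≡ 2 (mod 7).
Since F(a, b, c) ≡ 2 ≠ 0 (mod 7), P does NOT lie on the curve.


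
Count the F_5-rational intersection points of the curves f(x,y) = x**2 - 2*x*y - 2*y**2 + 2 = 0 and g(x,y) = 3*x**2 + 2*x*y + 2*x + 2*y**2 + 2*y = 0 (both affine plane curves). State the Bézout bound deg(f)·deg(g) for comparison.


Common zeros: {(0, 4), (3, 3)}; count = 2; Bézout bound = 4.

deg(f) = 2, deg(g) = 2, so Bézout bound = 4.
Scan x ∈ F_5. For each x, list the y ∈ F_5 with f(x, y) ≡ 0 and those with g(x, y) ≡ 0 (mod 5); the common zeros in that column are the intersection.
  x = 0: f ≡ 0 at y ∈ {1, 4}; g ≡ 0 at y ∈ {0, 4}; common: {4}.
  x = 1: f ≡ 0 at y ∈ ∅; g ≡ 0 at y ∈ {0, 3}; common: ∅.
  x = 2: f ≡ 0 at y ∈ {1, 2}; g ≡ 0 at y ∈ ∅; common: ∅.
  x = 3: f ≡ 0 at y ∈ {3, 4}; g ≡ 0 at y ∈ {3}; common: {3}.
  x = 4: f ≡ 0 at y ∈ ∅; g ≡ 0 at y ∈ ∅; common: ∅.
Collecting: common zeros = {(0, 4), (3, 3)}, so the count is 2.
Comparison with the Bézout bound: 2 ≤ 4 = deg(f)·deg(g), as expected for curves with no common component (the affine F_5-count falls short of the bound because intersections may lie at infinity, over extension fields, or carry multiplicity).


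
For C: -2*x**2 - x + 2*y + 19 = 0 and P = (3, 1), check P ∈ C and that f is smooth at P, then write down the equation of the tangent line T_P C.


Tangent line at P: -13*x + 2*y + 37 = 0.

Step 1: f(3, 1) = 0, so P lies on C.
Step 2: partial derivatives
  f_x(x, y) = -4*x - 1, f_y(x, y) = 2.
  f_x(P) = -13, f_y(P) = 2 (gradient nonzero, so P is smooth).
Step 3: tangent line at P: -13·(x − 3) + 2·(y − 1) = 0.
Expanding: -13*x + 2*y + 37 = 0.


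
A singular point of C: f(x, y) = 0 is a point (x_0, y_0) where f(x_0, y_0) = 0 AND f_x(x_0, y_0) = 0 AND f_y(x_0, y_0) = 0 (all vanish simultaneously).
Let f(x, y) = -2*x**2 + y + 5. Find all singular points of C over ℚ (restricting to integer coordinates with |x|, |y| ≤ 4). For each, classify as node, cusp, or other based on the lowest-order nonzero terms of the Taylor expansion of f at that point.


No singular points in the scanned grid; C is smooth there.

Compute partial derivatives:
  f_x = -4*x.
  f_y = 1.
f_y = 1 is a nonzero constant, so f_y never vanishes: no point (x, y) can satisfy f = f_x = f_y = 0. In particular no (x, y) ∈ {−4, ..., 4}² is singular; the curve is smooth.


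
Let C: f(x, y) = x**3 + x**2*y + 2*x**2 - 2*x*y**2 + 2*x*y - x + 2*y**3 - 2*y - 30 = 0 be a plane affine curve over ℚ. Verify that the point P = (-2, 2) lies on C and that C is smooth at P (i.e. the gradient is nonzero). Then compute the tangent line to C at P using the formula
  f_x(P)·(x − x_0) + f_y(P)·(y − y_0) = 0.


Tangent line at P: -9*x + 38*y - 94 = 0.

Step 1: f(-2, 2) = 0, so P lies on C.
Step 2: partial derivatives
  f_x(x, y) = 3*x**2 + 2*x*y + 4*x - 2*y**2 + 2*y - 1, f_y(x, y) = x**2 - 4*x*y + 2*x + 6*y**2 - 2.
  f_x(P) = -9, f_y(P) = 38 (gradient nonzero, so P is smooth).
Step 3: tangent line at P: -9·(x − -2) + 38·(y − 2) = 0.
Expanding: -9*x + 38*y - 94 = 0.


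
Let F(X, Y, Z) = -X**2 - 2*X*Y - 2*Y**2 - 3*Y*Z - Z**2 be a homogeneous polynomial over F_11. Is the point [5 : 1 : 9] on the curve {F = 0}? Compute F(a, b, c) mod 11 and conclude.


F(5,1,9) ≡ 9 (mod 11); P is NOT on the curve.

Evaluate F(5, 1, 9) term-by-term (mod 11).
  -X**2 ↦ -1·25·1·1 = -25
  -2*X*Y ↦ -2·5·1·1 = -10
  -2*Y**2 ↦ -2·1·1·1 = -2
  -3*Y*Z ↦ -3·1·1·9 = -27
  -Z**2 ↦ -1·1·1·81 = -81
Sum: F(5, 1, 9) = (-25) + (-10) + (-2) + (-27) + (-81) = -145.
Reducing mod 11: -145 ≡ 9 (mod 11).
Since F(a, b, c) ≡ 9 ≠ 0 (mod 11), P does NOT lie on the curve.


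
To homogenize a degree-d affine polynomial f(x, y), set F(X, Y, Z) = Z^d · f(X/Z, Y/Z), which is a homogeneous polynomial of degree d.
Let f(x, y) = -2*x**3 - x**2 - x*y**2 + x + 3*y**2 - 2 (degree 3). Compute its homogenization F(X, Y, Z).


F(X, Y, Z) = -2*X**3 - X**2*Z - X*Y**2 + X*Z**2 + 3*Y**2*Z - 2*Z**3

deg(f) = 3.
Substitute x = X/Z, y = Y/Z into f, then multiply by Z^3.
  monomial -2·x^3·y^0 ↦ -2·X^3·Y^0·Z^0.
  monomial -1·x^2·y^0 ↦ -1·X^2·Y^0·Z^1.
  monomial -1·x^1·y^2 ↦ -1·X^1·Y^2·Z^0.
  monomial 1·x^1·y^0 ↦ 1·X^1·Y^0·Z^2.
  monomial 3·x^0·y^2 ↦ 3·X^0·Y^2·Z^1.
  monomial -2·x^0·y^0 ↦ -2·X^0·Y^0·Z^3.
Collecting: F(X, Y, Z) = -2*X**3 - X**2*Z - X*Y**2 + X*Z**2 + 3*Y**2*Z - 2*Z**3.


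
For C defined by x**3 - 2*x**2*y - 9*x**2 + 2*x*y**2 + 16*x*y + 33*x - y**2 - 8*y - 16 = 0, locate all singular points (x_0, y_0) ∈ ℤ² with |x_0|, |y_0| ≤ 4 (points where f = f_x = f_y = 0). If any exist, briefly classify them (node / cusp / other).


Singular points: {(1, -3)}; classification: cusp.

Compute partial derivatives:
  f_x = 3*x**2 - 4*x*y - 18*x + 2*y**2 + 16*y + 33.
  f_y = -2*x**2 + 4*x*y + 16*x - 2*y - 8.
Scan x_0 ∈ {−4, ..., 4}. For each x_0, f_y(x_0, y) is a polynomial in y; find its integer roots y ∈ {−4, ..., 4}, then test f_x and f at those candidates.
  x = -4: f_y(-4, y) = -18*y - 104; no integer root y with |y| ≤ 4.
  x = -3: f_y(-3, y) = -14*y - 74; no integer root y with |y| ≤ 4.
  x = -2: f_y(-2, y) = -10*y - 48; no integer root y with |y| ≤ 4.
  x = -1: f_y(-1, y) = -6*y - 26; no integer root y with |y| ≤ 4.
  x = 0: f_y(0, y) = -2*y - 8; vanishes at y ∈ {-4}. (0, -4): f_x = 1 ≠ 0.
  x = 1: f_y(1, y) = 2*y + 6; vanishes at y ∈ {-3}. (1, -3): f_x = 0, f = 0 — SINGULAR.
  x = 2: f_y(2, y) = 6*y + 16; no integer root y with |y| ≤ 4.
  x = 3: f_y(3, y) = 10*y + 22; no integer root y with |y| ≤ 4.
  x = 4: f_y(4, y) = 14*y + 24; no integer root y with |y| ≤ 4.
Only singular point on the grid: (1, -3).
Classify: substitute x = 1 + u, y = -3 + v and expand: f = u**3 - 2*u**2*v + 2*u*v**2 + v**2.
No constant or linear terms (consistent with a singular point). Quadratic part: v**2. Cubic part: u**3 - 2*u**2*v + 2*u*v**2.
The quadratic part v**2 is a perfect square, so there is a single (double) tangent line v = 0, i.e. y = -3. Restricting the cubic part to that line (v = 0) leaves u**3 ≠ 0, so f is not divisible by v and the branch is v² ≈ -u**3 to lowest order — this is a cusp.
Classification: cusp.


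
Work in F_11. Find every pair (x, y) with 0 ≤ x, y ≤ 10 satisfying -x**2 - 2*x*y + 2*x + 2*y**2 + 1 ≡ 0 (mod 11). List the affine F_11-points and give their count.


Affine F_11-points: {(0, 4), (0, 7), (5, 1), (5, 4), (6, 1), (6, 5), (8, 3), (8, 5), (10, 3), (10, 7)}; count = 10.

For each of the 121 pairs (x, y) ∈ F_11², evaluate f(x, y) mod 11. Record the zeros.
  x = 0: [0↦1, 1↦3, 2↦9, 3↦8, 4↦0, 5↦7, 6↦7, 7↦0, 8↦8, 9↦9, 10↦3]  zeros at y ∈ {4, 7}
  x = 1: [0↦2, 1↦2, 2↦6, 3↦3, 4↦4, 5↦9, 6↦7, 7↦9, 8↦4, 9↦3, 10↦6]  zeros at y ∈ ∅
  x = 2: [0↦1, 1↦10, 2↦1, 3↦7, 4↦6, 5↦9, 6↦5, 7↦5, 8↦9, 9↦6, 10↦7]  zeros at y ∈ ∅
  x = 3: [0↦9, 1↦5, 2↦5, 3↦9, 4↦6, 5↦7, 6↦1, 7↦10, 8↦1, 9↦7, 10↦6]  zeros at y ∈ ∅
  x = 4: [0↦4, 1↦9, 2↦7, 3↦9, 4↦4, 5↦3, 6↦6, 7↦2, 8↦2, 9↦6, 10↦3]  zeros at y ∈ ∅
  x = 5: [0↦8, 1↦0, 2↦7, 3↦7, 4↦0, 5↦8, 6↦9, 7↦3, 8↦1, 9↦3, 10↦9]  zeros at y ∈ {1, 4}
  x = 6: [0↦10, 1↦0, 2↦5, 3↦3, 4↦5, 5↦0, 6↦10, 7↦2, 8↦9, 9↦9, 10↦2]  zeros at y ∈ {1, 5}
  x = 7: [0↦10, 1↦9, 2↦1, 3↦8, 4↦8, 5↦1, 6↦9, 7↦10, 8↦4, 9↦2, 10↦4]  zeros at y ∈ ∅
  x = 8: [0↦8, 1↦5, 2↦6, 3↦0, 4↦9, 5↦0, 6↦6, 7↦5, 8↦8, 9↦4, 10↦4]  zeros at y ∈ {3, 5}
  x = 9: [0↦4, 1↦10, 2↦9, 3↦1, 4↦8, 5↦8, 6↦1, 7↦9, 8↦10, 9↦4, 10↦2]  zeros at y ∈ ∅
  x = 10: [0↦9, 1↦2, 2↦10, 3↦0, 4↦5, 5↦3, 6↦5, 7↦0, 8↦10, 9↦2, 10↦9]  zeros at y ∈ {3, 7}
Collecting zeros: affine points = {(0, 4), (0, 7), (5, 1), (5, 4), (6, 1), (6, 5), (8, 3), (8, 5), (10, 3), (10, 7)}.
Total count |C(F_11)_aff| = 10.


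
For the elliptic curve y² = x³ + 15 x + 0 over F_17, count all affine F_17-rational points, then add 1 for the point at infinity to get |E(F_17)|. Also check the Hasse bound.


Affine points = {(0, 0), (1, 4), (1, 13), (2, 2), (2, 15), (3, 2), (3, 15), (5, 8), (5, 9), (6, 0), (11, 0), (12, 2), (12, 15), (14, 8), (14, 9), (15, 8), (15, 9), (16, 1), (16, 16)}; affine count = 19; |E(F_17)| = 20.

Discriminant check: Δ ∝ 4a³ + 27b² = 4·15³ + 27·0² = 4·3375 + 27·0 ≡ 2 (mod 17). Nonzero ⇒ E is nonsingular.
For each x ∈ F_17, compute rhs = x³ + 15·x + 0 mod 17, then count y ∈ F_17 with y² ≡ rhs.
  x = 0: rhs = 0, matching y values: 0 (1 points).
  x = 1: rhs = 16, matching y values: 4, 13 (2 points).
  x = 2: rhs = 4, matching y values: 2, 15 (2 points).
  x = 3: rhs = 4, matching y values: 2, 15 (2 points).
  x = 4: rhs = 5, matching y values: none (0 points).
  x = 5: rhs = 13, matching y values: 8, 9 (2 points).
  x = 6: rhs = 0, matching y values: 0 (1 points).
  x = 7: rhs = 6, matching y values: none (0 points).
  x = 8: rhs = 3, matching y values: none (0 points).
  x = 9: rhs = 14, matching y values: none (0 points).
  x = 10: rhs = 11, matching y values: none (0 points).
  x = 11: rhs = 0, matching y values: 0 (1 points).
  x = 12: rhs = 4, matching y values: 2, 15 (2 points).
  x = 13: rhs = 12, matching y values: none (0 points).
  x = 14: rhs = 13, matching y values: 8, 9 (2 points).
  x = 15: rhs = 13, matching y values: 8, 9 (2 points).
  x = 16: rhs = 1, matching y values: 1, 16 (2 points).
Total affine count: 19.
Full point count |E(F_17)| = 19 + 1 = 20.
Hasse bound: |20 − (17+1)| = |2| = 2 ≤ 2√17 ≈ 8.2462 ✓.


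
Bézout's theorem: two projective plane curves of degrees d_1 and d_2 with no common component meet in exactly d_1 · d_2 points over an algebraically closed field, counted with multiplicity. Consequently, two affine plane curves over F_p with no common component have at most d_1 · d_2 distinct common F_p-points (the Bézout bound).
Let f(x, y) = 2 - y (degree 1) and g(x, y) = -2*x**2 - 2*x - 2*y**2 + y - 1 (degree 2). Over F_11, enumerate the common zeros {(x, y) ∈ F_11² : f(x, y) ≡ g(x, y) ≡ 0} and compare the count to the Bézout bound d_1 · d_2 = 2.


Common zeros: {(1, 2), (9, 2)}; count = 2; Bézout bound = 2.

deg(f) = 1, deg(g) = 2, so Bézout bound = 2.
Scan x ∈ F_11. For each x, list the y ∈ F_11 with f(x, y) ≡ 0 and those with g(x, y) ≡ 0 (mod 11); the common zeros in that column are the intersection.
  x = 0: f ≡ 0 at y ∈ {2}; g ≡ 0 at y ∈ {8, 9}; common: ∅.
  x = 1: f ≡ 0 at y ∈ {2}; g ≡ 0 at y ∈ {2, 4}; common: {2}.
  x = 2: f ≡ 0 at y ∈ {2}; g ≡ 0 at y ∈ ∅; common: ∅.
  x = 3: f ≡ 0 at y ∈ {2}; g ≡ 0 at y ∈ ∅; common: ∅.
  x = 4: f ≡ 0 at y ∈ {2}; g ≡ 0 at y ∈ {7, 10}; common: ∅.
  x = 5: f ≡ 0 at y ∈ {2}; g ≡ 0 at y ∈ ∅; common: ∅.
  x = 6: f ≡ 0 at y ∈ {2}; g ≡ 0 at y ∈ {7, 10}; common: ∅.
  x = 7: f ≡ 0 at y ∈ {2}; g ≡ 0 at y ∈ ∅; common: ∅.
  x = 8: f ≡ 0 at y ∈ {2}; g ≡ 0 at y ∈ ∅; common: ∅.
  x = 9: f ≡ 0 at y ∈ {2}; g ≡ 0 at y ∈ {2, 4}; common: {2}.
  x = 10: f ≡ 0 at y ∈ {2}; g ≡ 0 at y ∈ {8, 9}; common: ∅.
Collecting: common zeros = {(1, 2), (9, 2)}, so the count is 2.
Comparison with the Bézout bound: 2 ≤ 2 = deg(f)·deg(g), as expected for curves with no common component (the bound is attained).
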